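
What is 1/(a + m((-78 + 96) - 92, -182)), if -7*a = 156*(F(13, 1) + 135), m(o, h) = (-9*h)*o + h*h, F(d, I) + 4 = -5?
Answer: -1/90896 ≈ -1.1002e-5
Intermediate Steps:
F(d, I) = -9 (F(d, I) = -4 - 5 = -9)
m(o, h) = h² - 9*h*o (m(o, h) = -9*h*o + h² = h² - 9*h*o)
a = -2808 (a = -156*(-9 + 135)/7 = -156*126/7 = -⅐*19656 = -2808)
1/(a + m((-78 + 96) - 92, -182)) = 1/(-2808 - 182*(-182 - 9*((-78 + 96) - 92))) = 1/(-2808 - 182*(-182 - 9*(18 - 92))) = 1/(-2808 - 182*(-182 - 9*(-74))) = 1/(-2808 - 182*(-182 + 666)) = 1/(-2808 - 182*484) = 1/(-2808 - 88088) = 1/(-90896) = -1/90896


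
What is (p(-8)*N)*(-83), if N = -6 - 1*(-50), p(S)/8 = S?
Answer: 233728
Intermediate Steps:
p(S) = 8*S
N = 44 (N = -6 + 50 = 44)
(p(-8)*N)*(-83) = ((8*(-8))*44)*(-83) = -64*44*(-83) = -2816*(-83) = 233728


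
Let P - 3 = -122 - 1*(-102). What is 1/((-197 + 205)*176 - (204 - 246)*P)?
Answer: 1/694 ≈ 0.0014409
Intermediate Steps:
P = -17 (P = 3 + (-122 - 1*(-102)) = 3 + (-122 + 102) = 3 - 20 = -17)
1/((-197 + 205)*176 - (204 - 246)*P) = 1/((-197 + 205)*176 - (204 - 246)*(-17)) = 1/(8*176 - (-42)*(-17)) = 1/(1408 - 1*714) = 1/(1408 - 714) = 1/694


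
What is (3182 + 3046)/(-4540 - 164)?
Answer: -519/392 ≈ -1.3240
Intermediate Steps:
(3182 + 3046)/(-4540 - 164) = 6228/(-4704) = 6228*(-1/4704) = -519/392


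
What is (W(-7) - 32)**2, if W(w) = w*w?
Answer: 289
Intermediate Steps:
W(w) = w**2
(W(-7) - 32)**2 = ((-7)**2 - 32)**2 = (49 - 32)**2 = 17**2 = 289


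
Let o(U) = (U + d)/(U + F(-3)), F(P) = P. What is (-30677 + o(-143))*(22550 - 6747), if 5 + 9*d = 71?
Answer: -212330988557/438 ≈ -4.8477e+8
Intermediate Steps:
d = 22/3 (d = -5/9 + (⅑)*71 = -5/9 + 71/9 = 22/3 ≈ 7.3333)
o(U) = (22/3 + U)/(-3 + U) (o(U) = (U + 22/3)/(U - 3) = (22/3 + U)/(-3 + U))
(-30677 + o(-143))*(22550 - 6747) = (-30677 + (22/3 - 143)/(-3 - 143))*(22550 - 6747) = (-30677 - 407/3/(-146))*15803 = (-30677 - 1/146*(-407/3))*15803 = (-30677 + 407/438)*15803 = -13436119/438*15803 = -212330988557/438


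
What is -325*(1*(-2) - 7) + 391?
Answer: 3316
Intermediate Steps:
-325*(1*(-2) - 7) + 391 = -325*(-2 - 7) + 391 = -325*(-9) + 391 = 2925 + 391 = 3316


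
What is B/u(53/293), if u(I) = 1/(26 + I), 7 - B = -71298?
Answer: 546980655/293 ≈ 1.8668e+6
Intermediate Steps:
B = 71305 (B = 7 - 1*(-71298) = 7 + 71298 = 71305)
B/u(53/293) = 71305/(1/(26 + 53/293)) = 71305/(1/(7671/293)) = 71305/(293/7671) = 71305*(7671/293) = 546980655/293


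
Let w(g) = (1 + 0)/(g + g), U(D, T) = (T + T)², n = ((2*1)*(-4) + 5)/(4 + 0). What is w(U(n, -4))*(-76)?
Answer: -19/32 ≈ -0.59375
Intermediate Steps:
n = -¾ (n = (2*(-4) + 5)/4 = (-8 + 5)*(¼) = -3*¼ = -¾ ≈ -0.75000)
U(D, T) = 4*T² (U(D, T) = (2*T)² = 4*T²)
w(g) = 1/(2*g)
w(U(n, -4))*(-76) = (1/(2*((4*(-4)²))))*(-76) = (1/(2*((4*16))))*(-76) = ((½)/64)*(-76) = ((½)*(1/64))*(-76) = (1/128)*(-76) = -19/32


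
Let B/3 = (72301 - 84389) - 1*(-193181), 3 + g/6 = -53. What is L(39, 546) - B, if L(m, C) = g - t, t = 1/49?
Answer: -26637136/49 ≈ -5.4362e+5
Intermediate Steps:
g = -336 (g = -18 + 6*(-53) = -18 - 318 = -336)
t = 1/49 ≈ 0.020408
L(m, C) = -16465/49 (L(m, C) = -336 - 1*1/49 = -336 - 1/49 = -16465/49)
B = 543279 (B = 3*((72301 - 84389) - 1*(-193181)) = 3*(-12088 + 193181) = 3*181093 = 543279)
L(39, 546) - B = -16465/49 - 1*543279 = -16465/49 - 543279 = -26637136/49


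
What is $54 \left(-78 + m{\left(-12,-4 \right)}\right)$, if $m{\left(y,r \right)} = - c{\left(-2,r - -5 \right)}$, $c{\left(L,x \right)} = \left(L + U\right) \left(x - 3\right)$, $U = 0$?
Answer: $-4428$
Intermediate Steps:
$c{\left(L,x \right)} = L \left(-3 + x\right)$ ($c{\left(L,x \right)} = \left(L + 0\right) \left(x - 3\right) = L \left(-3 + x\right)$)
$m{\left(y,r \right)} = 4 + 2 r$ ($m{\left(y,r \right)} = - \left(-2\right) \left(-3 + \left(r - -5\right)\right) = - \left(-2\right) \left(-3 + \left(r + 5\right)\right) = - \left(-2\right) \left(-3 + \left(5 + r\right)\right) = - \left(-2\right) \left(2 + r\right) = - (-4 - 2 r) = 4 + 2 r$)
$54 \left(-78 + m{\left(-12,-4 \right)}\right) = 54 \left(-78 + \left(4 + 2 \left(-4\right)\right)\right) = 54 \left(-78 + \left(4 - 8\right)\right) = 54 \left(-78 - 4\right) = 54 \left(-82\right) = -4428$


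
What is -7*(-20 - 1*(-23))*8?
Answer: -168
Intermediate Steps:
-7*(-20 - 1*(-23))*8 = -7*(-20 + 23)*8 = -7*3*8 = -21*8 = -168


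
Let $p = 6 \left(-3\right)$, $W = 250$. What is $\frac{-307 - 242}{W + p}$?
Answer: $- \frac{549}{232} \approx -2.3664$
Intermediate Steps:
$p = -18$
$\frac{-307 - 242}{W + p} = \frac{-307 - 242}{250 - 18} = - \frac{549}{232}$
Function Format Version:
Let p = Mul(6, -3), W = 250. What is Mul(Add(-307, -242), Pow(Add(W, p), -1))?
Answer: Rational(-549, 232) ≈ -2.3664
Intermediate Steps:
p = -18
Mul(Add(-307, -242), Pow(Add(W, p), -1)) = Mul(Add(-307, -242), Pow(Add(250, -18), -1)) = Mul(-549, Pow(232, -1)) = Mul(-549, Rational(1, 232)) = Rational(-549, 232)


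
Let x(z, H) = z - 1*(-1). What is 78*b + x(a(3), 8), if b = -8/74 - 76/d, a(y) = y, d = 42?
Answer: -37704/259 ≈ -145.58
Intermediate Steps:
x(z, H) = 1 + z (x(z, H) = z + 1 = 1 + z)
b = -1490/777 (b = -8/74 - 76/42 = -8*1/74 - 76*1/42 = -4/37 - 38/21 = -1490/777 ≈ -1.9176)
78*b + x(a(3), 8) = 78*(-1490/777) + (1 + 3) = -38740/259 + 4 = -37704/259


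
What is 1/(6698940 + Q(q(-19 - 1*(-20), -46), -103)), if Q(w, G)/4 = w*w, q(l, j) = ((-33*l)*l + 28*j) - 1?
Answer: 1/13689676 ≈ 7.3048e-8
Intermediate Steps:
q(l, j) = -1 - 33*l² + 28*j (q(l, j) = (-33*l² + 28*j) - 1 = -1 - 33*l² + 28*j)
Q(w, G) = 4*w² (Q(w, G) = 4*(w*w) = 4*w²)
1/(6698940 + Q(q(-19 - 1*(-20), -46), -103)) = 1/(6698940 + 4*(-1 - 33*(-19 - 1*(-20))² + 28*(-46))²) = 1/(6698940 + 4*(-1 - 33*(-19 + 20)² - 1288)²) = 1/(6698940 + 4*(-1 - 33*1² - 1288)²) = 1/(6698940 + 4*(-1 - 33*1 - 1288)²) = 1/(6698940 + 4*(-1 - 33 - 1288)²) = 1/(6698940 + 4*(-1322)²) = 1/(6698940 + 4*1747684) = 1/(6698940 + 6990736) = 1/13689676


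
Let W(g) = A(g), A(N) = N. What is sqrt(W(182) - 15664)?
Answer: I*sqrt(15482) ≈ 124.43*I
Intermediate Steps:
W(g) = g
sqrt(W(182) - 15664) = sqrt(182 - 15664) = sqrt(-15482) = I*sqrt(15482)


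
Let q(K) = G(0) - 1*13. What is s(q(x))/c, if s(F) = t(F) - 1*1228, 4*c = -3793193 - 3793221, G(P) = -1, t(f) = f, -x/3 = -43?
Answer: 2484/3793207 ≈ 0.00065485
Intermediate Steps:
x = 129 (x = -3*(-43) = 129)
q(K) = -14 (q(K) = -1 - 1*13 = -1 - 13 = -14)
c = -3793207/2 (c = (-3793193 - 3793221)/4 = (¼)*(-7586414) = -3793207/2 ≈ -1.8966e+6)
s(F) = -1228 + F (s(F) = F - 1*1228 = F - 1228 = -1228 + F)
s(q(x))/c = (-1228 - 14)/(-3793207/2) = -1242*(-2/3793207) = 2484/3793207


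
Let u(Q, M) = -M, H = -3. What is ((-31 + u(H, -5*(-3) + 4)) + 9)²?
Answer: 1681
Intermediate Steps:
((-31 + u(H, -5*(-3) + 4)) + 9)² = ((-31 - (-5*(-3) + 4)) + 9)² = ((-31 - (15 + 4)) + 9)² = ((-31 - 1*19) + 9)² = ((-31 - 19) + 9)² = (-50 + 9)² = (-41)² = 1681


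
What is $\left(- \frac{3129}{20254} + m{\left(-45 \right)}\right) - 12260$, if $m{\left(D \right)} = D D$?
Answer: $- \frac{207302819}{20254} \approx -10235.0$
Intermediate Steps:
$m{\left(D \right)} = D^{2}$
$\left(- \frac{3129}{20254} + m{\left(-45 \right)}\right) - 12260 = \left(- \frac{3129}{20254} + \left(-45\right)^{2}\right) - 12260 = \left(\left(-3129\right) \frac{1}{20254} + 2025\right) - 12260 = \left(- \frac{3129}{20254} + 2025\right) - 12260 = \frac{41011221}{20254} - 12260 = - \frac{207302819}{20254}$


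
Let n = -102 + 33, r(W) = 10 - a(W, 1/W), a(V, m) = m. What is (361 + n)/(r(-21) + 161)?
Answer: 1533/898 ≈ 1.7071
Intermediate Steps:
r(W) = 10 - 1/W
n = -69
(361 + n)/(r(-21) + 161) = (361 - 69)/((10 - 1/(-21)) + 161) = 292/((10 - 1*(-1/21)) + 161) = 292/((10 + 1/21) + 161) = 292/(211/21 + 161) = 292/(3592/21) = 292*(21/3592) = 1533/898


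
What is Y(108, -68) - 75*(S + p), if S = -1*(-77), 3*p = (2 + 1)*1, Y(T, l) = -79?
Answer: -5929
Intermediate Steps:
p = 1 (p = ((2 + 1)*1)/3 = (3*1)/3 = (⅓)*3 = 1)
S = 77
Y(108, -68) - 75*(S + p) = -79 - 75*(77 + 1) = -79 - 75*78 = -79 - 5850 = -5929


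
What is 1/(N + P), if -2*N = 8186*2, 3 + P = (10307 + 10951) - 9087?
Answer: 1/3982 ≈ 0.00025113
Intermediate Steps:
P = 12168 (P = -3 + ((10307 + 10951) - 9087) = -3 + (21258 - 9087) = -3 + 12171 = 12168)
N = -8186 (N = -4093*2 = -½*16372 = -8186)
1/(N + P) = 1/(-8186 + 12168) = 1/3982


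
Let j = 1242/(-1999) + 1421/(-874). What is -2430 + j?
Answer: -4249442267/1747126 ≈ -2432.2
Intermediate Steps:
j = -3926087/1747126 (j = 1242*(-1/1999) + 1421*(-1/874) = -1242/1999 - 1421/874 = -3926087/1747126 ≈ -2.2472)
-2430 + j = -2430 - 3926087/1747126 = -4249442267/1747126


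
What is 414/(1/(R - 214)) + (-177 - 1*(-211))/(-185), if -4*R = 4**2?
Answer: -16696654/185 ≈ -90252.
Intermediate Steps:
R = -4 (R = -1/4*4**2 = -1/4*16 = -4)
414/(1/(R - 214)) + (-177 - 1*(-211))/(-185) = 414/(1/(-4 - 214)) + (-177 - 1*(-211))/(-185) = 414/(1/(-218)) + (-177 + 211)*(-1/185) = 414/(-1/218) + 34*(-1/185) = 414*(-218) - 34/185 = -90252 - 34/185 = -16696654/185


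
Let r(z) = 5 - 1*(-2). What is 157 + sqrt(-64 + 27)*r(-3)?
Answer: 157 + 7*I*sqrt(37) ≈ 157.0 + 42.579*I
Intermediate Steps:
r(z) = 7 (r(z) = 5 + 2 = 7)
157 + sqrt(-64 + 27)*r(-3) = 157 + sqrt(-64 + 27)*7 = 157 + sqrt(-37)*7 = 157 + (I*sqrt(37))*7 = 157 + 7*I*sqrt(37)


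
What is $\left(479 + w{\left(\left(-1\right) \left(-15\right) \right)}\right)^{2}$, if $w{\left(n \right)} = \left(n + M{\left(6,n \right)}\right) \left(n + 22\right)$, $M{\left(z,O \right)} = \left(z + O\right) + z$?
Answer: $4133089$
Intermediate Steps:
$M{\left(z,O \right)} = O + 2 z$ ($M{\left(z,O \right)} = \left(O + z\right) + z = O + 2 z$)
$w{\left(n \right)} = \left(12 + 2 n\right) \left(22 + n\right)$ ($w{\left(n \right)} = \left(n + \left(n + 2 \cdot 6\right)\right) \left(n + 22\right) = \left(n + \left(n + 12\right)\right) \left(22 + n\right) = \left(n + \left(12 + n\right)\right) \left(22 + n\right) = \left(12 + 2 n\right) \left(22 + n\right)$)
$\left(479 + w{\left(\left(-1\right) \left(-15\right) \right)}\right)^{2} = \left(479 + \left(264 + 2 \left(\left(-1\right) \left(-15\right)\right)^{2} + 56 \left(\left(-1\right) \left(-15\right)\right)\right)\right)^{2} = \left(479 + \left(264 + 2 \cdot 15^{2} + 56 \cdot 15\right)\right)^{2} = \left(479 + \left(264 + 2 \cdot 225 + 840\right)\right)^{2} = \left(479 + \left(264 + 450 + 840\right)\right)^{2} = \left(479 + 1554\right)^{2} = 2033^{2} = 4133089$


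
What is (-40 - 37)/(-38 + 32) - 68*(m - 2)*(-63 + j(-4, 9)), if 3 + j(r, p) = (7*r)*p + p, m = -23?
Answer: -3151723/6 ≈ -5.2529e+5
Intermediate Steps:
j(r, p) = -3 + p + 7*p*r (j(r, p) = -3 + ((7*r)*p + p) = -3 + (7*p*r + p) = -3 + (p + 7*p*r) = -3 + p + 7*p*r)
(-40 - 37)/(-38 + 32) - 68*(m - 2)*(-63 + j(-4, 9)) = (-40 - 37)/(-38 + 32) - 68*(-23 - 2)*(-63 + (-3 + 9 + 7*9*(-4))) = -77/(-6) - (-1700)*(-63 + (-3 + 9 - 252)) = -77*(-⅙) - (-1700)*(-63 - 246) = 77/6 - (-1700)*(-309) = 77/6 - 68*7725 = 77/6 - 525300 = -3151723/6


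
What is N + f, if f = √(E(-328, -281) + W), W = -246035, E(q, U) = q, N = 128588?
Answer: 128588 + I*√246363 ≈ 1.2859e+5 + 496.35*I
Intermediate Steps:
f = I*√246363 (f = √(-328 - 246035) = √(-246363) = I*√246363 ≈ 496.35*I)
N + f = 128588 + I*√246363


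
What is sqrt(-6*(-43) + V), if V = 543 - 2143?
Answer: I*sqrt(1342) ≈ 36.633*I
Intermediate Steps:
V = -1600
sqrt(-6*(-43) + V) = sqrt(-6*(-43) - 1600) = sqrt(258 - 1600) = sqrt(-1342) = I*sqrt(1342)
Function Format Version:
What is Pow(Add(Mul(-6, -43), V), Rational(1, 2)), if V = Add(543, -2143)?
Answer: Mul(I, Pow(1342, Rational(1, 2))) ≈ Mul(36.633, I)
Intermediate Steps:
V = -1600
Pow(Add(Mul(-6, -43), V), Rational(1, 2)) = Pow(Add(Mul(-6, -43), -1600), Rational(1, 2)) = Pow(Add(258, -1600), Rational(1, 2)) = Pow(-1342, Rational(1, 2)) = Mul(I, Pow(1342, Rational(1, 2)))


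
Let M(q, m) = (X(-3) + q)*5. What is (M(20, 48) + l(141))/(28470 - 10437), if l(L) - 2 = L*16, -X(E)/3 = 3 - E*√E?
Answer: 771/6011 - 15*I*√3/6011 ≈ 0.12826 - 0.0043222*I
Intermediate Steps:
X(E) = -9 + 3*E^(3/2) (X(E) = -3*(3 - E*√E) = -3*(3 - E^(3/2)) = -9 + 3*E^(3/2))
l(L) = 2 + 16*L (l(L) = 2 + L*16 = 2 + 16*L)
M(q, m) = -45 + 5*q - 45*I*√3 (M(q, m) = ((-9 + 3*(-3)^(3/2)) + q)*5 = ((-9 + 3*(-3*I*√3)) + q)*5 = ((-9 - 9*I*√3) + q)*5 = (-9 + q - 9*I*√3)*5 = -45 + 5*q - 45*I*√3)
(M(20, 48) + l(141))/(28470 - 10437) = ((-45 + 5*20 - 45*I*√3) + (2 + 16*141))/(28470 - 10437) = ((-45 + 100 - 45*I*√3) + (2 + 2256))/18033 = ((55 - 45*I*√3) + 2258)*(1/18033) = (2313 - 45*I*√3)*(1/18033) = 771/6011 - 15*I*√3/6011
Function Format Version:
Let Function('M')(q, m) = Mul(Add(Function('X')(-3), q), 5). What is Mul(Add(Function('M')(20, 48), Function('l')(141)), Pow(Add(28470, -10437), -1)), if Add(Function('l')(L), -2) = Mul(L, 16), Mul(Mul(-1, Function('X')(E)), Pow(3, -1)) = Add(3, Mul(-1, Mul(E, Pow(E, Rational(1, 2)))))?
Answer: Add(Rational(771, 6011), Mul(Rational(-15, 6011), I, Pow(3, Rational(1, 2)))) ≈ Add(0.12826, Mul(-0.0043222, I))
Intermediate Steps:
Function('X')(E) = Add(-9, Mul(3, Pow(E, Rational(3, 2)))) (Function('X')(E) = Mul(-3, Add(3, Mul(-1, Mul(E, Pow(E, Rational(1, 2)))))) = Mul(-3, Add(3, Mul(-1, Pow(E, Rational(3, 2))))) = Add(-9, Mul(3, Pow(E, Rational(3, 2)))))
Function('l')(L) = Add(2, Mul(16, L)) (Function('l')(L) = Add(2, Mul(L, 16)) = Add(2, Mul(16, L)))
Function('M')(q, m) = Add(-45, Mul(5, q), Mul(-45, I, Pow(3, Rational(1, 2)))) (Function('M')(q, m) = Mul(Add(Add(-9, Mul(3, Pow(-3, Rational(3, 2)))), q), 5) = Mul(Add(Add(-9, Mul(3, Mul(-3, I, Pow(3, Rational(1, 2))))), q), 5) = Mul(Add(Add(-9, Mul(-9, I, Pow(3, Rational(1, 2)))), q), 5) = Mul(Add(-9, q, Mul(-9, I, Pow(3, Rational(1, 2)))), 5) = Add(-45, Mul(5, q), Mul(-45, I, Pow(3, Rational(1, 2)))))
Mul(Add(Function('M')(20, 48), Function('l')(141)), Pow(Add(28470, -10437), -1)) = Mul(Add(Add(-45, Mul(5, 20), Mul(-45, I, Pow(3, Rational(1, 2)))), Add(2, Mul(16, 141))), Pow(Add(28470, -10437), -1)) = Mul(Add(Add(-45, 100, Mul(-45, I, Pow(3, Rational(1, 2)))), Add(2, 2256)), Pow(18033, -1)) = Mul(Add(Add(55, Mul(-45, I, Pow(3, Rational(1, 2)))), 2258), Rational(1, 18033)) = Mul(Add(2313, Mul(-45, I, Pow(3, Rational(1, 2)))), Rational(1, 18033)) = Add(Rational(771, 6011), Mul(Rational(-15, 6011), I, Pow(3, Rational(1, 2))))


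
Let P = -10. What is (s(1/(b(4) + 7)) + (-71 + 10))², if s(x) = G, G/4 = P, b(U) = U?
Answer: 10201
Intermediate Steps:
G = -40 (G = 4*(-10) = -40)
s(x) = -40
(s(1/(b(4) + 7)) + (-71 + 10))² = (-40 + (-71 + 10))² = (-40 - 61)² = (-101)² = 10201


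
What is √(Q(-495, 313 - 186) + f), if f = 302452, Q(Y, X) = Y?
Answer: √301957 ≈ 549.51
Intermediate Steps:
√(Q(-495, 313 - 186) + f) = √(-495 + 302452) = √301957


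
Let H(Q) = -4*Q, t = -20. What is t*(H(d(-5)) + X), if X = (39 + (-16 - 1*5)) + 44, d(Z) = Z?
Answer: -1640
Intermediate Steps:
X = 62 (X = (39 + (-16 - 5)) + 44 = (39 - 21) + 44 = 18 + 44 = 62)
t*(H(d(-5)) + X) = -20*(-4*(-5) + 62) = -20*(20 + 62) = -20*82 = -1640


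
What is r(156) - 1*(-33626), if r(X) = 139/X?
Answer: 5245795/156 ≈ 33627.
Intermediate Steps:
r(156) - 1*(-33626) = 139/156 - 1*(-33626) = 139*(1/156) + 33626 = 139/156 + 33626 = 5245795/156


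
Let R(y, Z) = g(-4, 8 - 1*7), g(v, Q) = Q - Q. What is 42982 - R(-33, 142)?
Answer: 42982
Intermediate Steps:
g(v, Q) = 0
R(y, Z) = 0
42982 - R(-33, 142) = 42982 - 1*0 = 42982 + 0 = 42982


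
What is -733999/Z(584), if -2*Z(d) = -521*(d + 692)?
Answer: -733999/332398 ≈ -2.2082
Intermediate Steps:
Z(d) = 180266 + 521*d/2 (Z(d) = -(-521)*(d + 692)/2 = -(-521)*(692 + d)/2 = -(-360532 - 521*d)/2 = 180266 + 521*d/2)
-733999/Z(584) = -733999/(180266 + (521/2)*584) = -733999/(180266 + 152132) = -733999/332398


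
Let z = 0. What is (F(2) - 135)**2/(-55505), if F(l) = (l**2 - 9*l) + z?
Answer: -22201/55505 ≈ -0.39998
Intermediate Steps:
F(l) = l**2 - 9*l (F(l) = (l**2 - 9*l) + 0 = l**2 - 9*l)
(F(2) - 135)**2/(-55505) = (2*(-9 + 2) - 135)**2/(-55505) = (2*(-7) - 135)**2*(-1/55505) = (-14 - 135)**2*(-1/55505) = (-149)**2*(-1/55505) = 22201*(-1/55505) = -22201/55505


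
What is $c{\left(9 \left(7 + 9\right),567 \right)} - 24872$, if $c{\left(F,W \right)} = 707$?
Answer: $-24165$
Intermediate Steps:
$c{\left(9 \left(7 + 9\right),567 \right)} - 24872 = 707 - 24872 = -24165$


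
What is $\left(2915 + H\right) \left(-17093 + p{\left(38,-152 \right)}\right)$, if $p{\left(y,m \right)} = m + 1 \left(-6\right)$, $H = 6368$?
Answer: $-160141033$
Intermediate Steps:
$p{\left(y,m \right)} = -6 + m$ ($p{\left(y,m \right)} = m - 6 = -6 + m$)
$\left(2915 + H\right) \left(-17093 + p{\left(38,-152 \right)}\right) = \left(2915 + 6368\right) \left(-17093 - 158\right) = 9283 \left(-17093 - 158\right) = 9283 \left(-17251\right) = -160141033$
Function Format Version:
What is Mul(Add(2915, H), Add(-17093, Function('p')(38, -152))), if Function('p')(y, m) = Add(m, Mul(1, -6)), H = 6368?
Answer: -160141033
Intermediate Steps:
Function('p')(y, m) = Add(-6, m) (Function('p')(y, m) = Add(m, -6) = Add(-6, m))
Mul(Add(2915, H), Add(-17093, Function('p')(38, -152))) = Mul(Add(2915, 6368), Add(-17093, Add(-6, -152))) = Mul(9283, Add(-17093, -158)) = Mul(9283, -17251) = -160141033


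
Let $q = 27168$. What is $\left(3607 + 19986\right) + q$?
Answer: $50761$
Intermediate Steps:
$\left(3607 + 19986\right) + q = \left(3607 + 19986\right) + 27168 = 23593 + 27168 = 50761$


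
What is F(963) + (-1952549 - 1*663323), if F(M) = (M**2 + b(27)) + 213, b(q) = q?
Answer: -1688263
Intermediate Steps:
F(M) = 240 + M**2 (F(M) = (M**2 + 27) + 213 = (27 + M**2) + 213 = 240 + M**2)
F(963) + (-1952549 - 1*663323) = (240 + 963**2) + (-1952549 - 1*663323) = (240 + 927369) + (-1952549 - 663323) = 927609 - 2615872 = -1688263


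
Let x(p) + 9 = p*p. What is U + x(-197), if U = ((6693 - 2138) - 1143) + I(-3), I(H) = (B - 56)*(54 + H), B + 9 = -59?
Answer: 35888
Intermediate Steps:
B = -68 (B = -9 - 59 = -68)
I(H) = -6696 - 124*H (I(H) = (-68 - 56)*(54 + H) = -124*(54 + H) = -6696 - 124*H)
x(p) = -9 + p² (x(p) = -9 + p*p = -9 + p²)
U = -2912 (U = ((6693 - 2138) - 1143) + (-6696 - 124*(-3)) = (4555 - 1143) + (-6696 + 372) = 3412 - 6324 = -2912)
U + x(-197) = -2912 + (-9 + (-197)²) = -2912 + (-9 + 38809) = -2912 + 38800 = 35888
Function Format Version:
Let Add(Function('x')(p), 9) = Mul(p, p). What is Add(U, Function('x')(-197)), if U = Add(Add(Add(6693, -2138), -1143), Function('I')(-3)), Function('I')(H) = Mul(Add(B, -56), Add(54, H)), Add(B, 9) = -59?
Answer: 35888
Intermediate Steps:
B = -68 (B = Add(-9, -59) = -68)
Function('I')(H) = Add(-6696, Mul(-124, H)) (Function('I')(H) = Mul(Add(-68, -56), Add(54, H)) = Mul(-124, Add(54, H)) = Add(-6696, Mul(-124, H)))
Function('x')(p) = Add(-9, Pow(p, 2)) (Function('x')(p) = Add(-9, Mul(p, p)) = Add(-9, Pow(p, 2)))
U = -2912 (U = Add(Add(Add(6693, -2138), -1143), Add(-6696, Mul(-124, -3))) = Add(Add(4555, -1143), Add(-6696, 372)) = Add(3412, -6324) = -2912)
Add(U, Function('x')(-197)) = Add(-2912, Add(-9, Pow(-197, 2))) = Add(-2912, Add(-9, 38809)) = Add(-2912, 38800) = 35888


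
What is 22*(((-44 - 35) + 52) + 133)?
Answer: 2332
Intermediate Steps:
22*(((-44 - 35) + 52) + 133) = 22*((-79 + 52) + 133) = 22*(-27 + 133) = 22*106 = 2332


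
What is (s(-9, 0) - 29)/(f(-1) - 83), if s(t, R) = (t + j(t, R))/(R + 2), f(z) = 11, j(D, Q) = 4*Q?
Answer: 67/144 ≈ 0.46528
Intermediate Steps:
s(t, R) = (t + 4*R)/(2 + R) (s(t, R) = (t + 4*R)/(R + 2) = (t + 4*R)/(2 + R))
(s(-9, 0) - 29)/(f(-1) - 83) = ((-9 + 4*0)/(2 + 0) - 29)/(11 - 83) = ((-9 + 0)/2 - 29)/(-72) = ((½)*(-9) - 29)*(-1/72) = (-9/2 - 29)*(-1/72) = -67/2*(-1/72) = 67/144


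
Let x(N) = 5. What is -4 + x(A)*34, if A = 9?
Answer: 166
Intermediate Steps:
-4 + x(A)*34 = -4 + 5*34 = -4 + 170 = 166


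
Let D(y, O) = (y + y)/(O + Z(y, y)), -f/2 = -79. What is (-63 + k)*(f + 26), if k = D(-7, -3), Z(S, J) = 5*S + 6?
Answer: -23023/2 ≈ -11512.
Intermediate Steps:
f = 158 (f = -2*(-79) = 158)
Z(S, J) = 6 + 5*S
D(y, O) = 2*y/(6 + O + 5*y) (D(y, O) = (y + y)/(O + (6 + 5*y)) = (2*y)/(6 + O + 5*y) = 2*y/(6 + O + 5*y))
k = 7/16 (k = 2*(-7)/(6 - 3 + 5*(-7)) = 2*(-7)/(6 - 3 - 35) = 2*(-7)/(-32) = 2*(-7)*(-1/32) = 7/16 ≈ 0.43750)
(-63 + k)*(f + 26) = (-63 + 7/16)*(158 + 26) = -1001/16*184 = -23023/2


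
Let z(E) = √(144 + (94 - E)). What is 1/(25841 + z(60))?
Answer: 25841/667757103 - √178/667757103 ≈ 3.8678e-5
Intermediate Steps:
z(E) = √(238 - E)
1/(25841 + z(60)) = 1/(25841 + √(238 - 1*60)) = 1/(25841 + √(238 - 60)) = 1/(25841 + √178)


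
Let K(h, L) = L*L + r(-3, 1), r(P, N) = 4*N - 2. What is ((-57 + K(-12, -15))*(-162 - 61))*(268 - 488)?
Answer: 8340200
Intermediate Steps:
r(P, N) = -2 + 4*N
K(h, L) = 2 + L² (K(h, L) = L*L + (-2 + 4*1) = L² + (-2 + 4) = L² + 2 = 2 + L²)
((-57 + K(-12, -15))*(-162 - 61))*(268 - 488) = ((-57 + (2 + (-15)²))*(-162 - 61))*(268 - 488) = ((-57 + (2 + 225))*(-223))*(-220) = ((-57 + 227)*(-223))*(-220) = (170*(-223))*(-220) = -37910*(-220) = 8340200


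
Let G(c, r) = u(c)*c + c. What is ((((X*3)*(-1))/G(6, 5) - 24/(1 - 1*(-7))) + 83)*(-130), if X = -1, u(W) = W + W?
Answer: -10405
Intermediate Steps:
u(W) = 2*W
G(c, r) = c + 2*c² (G(c, r) = (2*c)*c + c = 2*c² + c = c + 2*c²)
((((X*3)*(-1))/G(6, 5) - 24/(1 - 1*(-7))) + 83)*(-130) = (((-1*3*(-1))/((6*(1 + 2*6))) - 24/(1 - 1*(-7))) + 83)*(-130) = (((-3*(-1))/((6*(1 + 12))) - 24/(1 + 7)) + 83)*(-130) = ((3/((6*13)) - 24/8) + 83)*(-130) = ((3/78 - 24*⅛) + 83)*(-130) = ((3*(1/78) - 3) + 83)*(-130) = ((1/26 - 3) + 83)*(-130) = (-77/26 + 83)*(-130) = (2081/26)*(-130) = -10405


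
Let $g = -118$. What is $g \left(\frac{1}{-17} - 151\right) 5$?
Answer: $\frac{1515120}{17} \approx 89125.0$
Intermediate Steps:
$g \left(\frac{1}{-17} - 151\right) 5 = - 118 \left(\frac{1}{-17} - 151\right) 5 = - 118 \left(- \frac{1}{17} - 151\right) 5 = \left(-118\right) \left(- \frac{2568}{17}\right) 5 = \frac{303024}{17} \cdot 5 = \frac{1515120}{17}$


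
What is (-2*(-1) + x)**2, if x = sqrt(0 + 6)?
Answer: (2 + sqrt(6))**2 ≈ 19.798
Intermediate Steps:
x = sqrt(6) ≈ 2.4495
(-2*(-1) + x)**2 = (-2*(-1) + sqrt(6))**2 = (2 + sqrt(6))**2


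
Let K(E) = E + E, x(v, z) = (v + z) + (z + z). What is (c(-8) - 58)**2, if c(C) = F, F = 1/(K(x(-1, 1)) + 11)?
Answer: 755161/225 ≈ 3356.3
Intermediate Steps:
x(v, z) = v + 3*z (x(v, z) = (v + z) + 2*z = v + 3*z)
K(E) = 2*E
F = 1/15 (F = 1/(2*(-1 + 3*1) + 11) = 1/(2*(-1 + 3) + 11) = 1/(2*2 + 11) = 1/(4 + 11) = 1/15 ≈ 0.066667)
c(C) = 1/15
(c(-8) - 58)**2 = (1/15 - 58)**2 = (-869/15)**2 = 755161/225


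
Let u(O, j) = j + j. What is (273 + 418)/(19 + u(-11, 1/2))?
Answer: 691/20 ≈ 34.550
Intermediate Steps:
u(O, j) = 2*j
(273 + 418)/(19 + u(-11, 1/2)) = (273 + 418)/(19 + 2/2) = 691/(19 + 2*(½)) = 691/(19 + 1) = 691/20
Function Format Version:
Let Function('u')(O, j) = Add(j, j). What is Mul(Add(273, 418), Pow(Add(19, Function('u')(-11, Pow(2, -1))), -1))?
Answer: Rational(691, 20) ≈ 34.550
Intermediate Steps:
Function('u')(O, j) = Mul(2, j)
Mul(Add(273, 418), Pow(Add(19, Function('u')(-11, Pow(2, -1))), -1)) = Mul(Add(273, 418), Pow(Add(19, Mul(2, Pow(2, -1))), -1)) = Mul(691, Pow(Add(19, Mul(2, Rational(1, 2))), -1)) = Mul(691, Pow(Add(19, 1), -1)) = Mul(691, Pow(20, -1)) = Mul(691, Rational(1, 20)) = Rational(691, 20)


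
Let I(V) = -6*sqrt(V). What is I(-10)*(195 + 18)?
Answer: -1278*I*sqrt(10) ≈ -4041.4*I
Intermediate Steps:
I(-10)*(195 + 18) = (-6*I*sqrt(10))*(195 + 18) = -6*I*sqrt(10)*213 = -1278*I*sqrt(10)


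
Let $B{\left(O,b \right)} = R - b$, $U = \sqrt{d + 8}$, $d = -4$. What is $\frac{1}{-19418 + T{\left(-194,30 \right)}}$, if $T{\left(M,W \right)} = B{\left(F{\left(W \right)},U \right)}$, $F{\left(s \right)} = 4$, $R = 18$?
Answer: $- \frac{1}{19402} \approx -5.1541 \cdot 10^{-5}$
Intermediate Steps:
$U = 2$ ($U = \sqrt{-4 + 8} = \sqrt{4} = 2$)
$B{\left(O,b \right)} = 18 - b$
$T{\left(M,W \right)} = 16$ ($T{\left(M,W \right)} = 18 - 2 = 16$)
$\frac{1}{-19418 + T{\left(-194,30 \right)}} = \frac{1}{-19418 + 16} = \frac{1}{-19402} = - \frac{1}{19402}$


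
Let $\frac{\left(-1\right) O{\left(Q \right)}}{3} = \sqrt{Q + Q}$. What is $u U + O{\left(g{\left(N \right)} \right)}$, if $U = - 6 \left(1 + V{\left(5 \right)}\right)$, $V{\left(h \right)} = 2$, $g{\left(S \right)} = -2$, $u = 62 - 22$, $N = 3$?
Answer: $-720 - 6 i \approx -720.0 - 6.0 i$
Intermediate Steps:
$u = 40$
$U = -18$ ($U = - 6 \left(1 + 2\right) = \left(-6\right) 3 = -18$)
$O{\left(Q \right)} = - 3 \sqrt{2} \sqrt{Q}$ ($O{\left(Q \right)} = - 3 \sqrt{Q + Q} = - 3 \sqrt{2 Q} = - 3 \sqrt{2} \sqrt{Q}$)
$u U + O{\left(g{\left(N \right)} \right)} = 40 \left(-18\right) - 3 \sqrt{2} \sqrt{-2} = -720 - 3 \sqrt{2} i \sqrt{2} = -720 - 6 i$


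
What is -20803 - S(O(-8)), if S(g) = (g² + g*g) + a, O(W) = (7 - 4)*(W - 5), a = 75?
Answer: -23920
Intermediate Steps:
O(W) = -15 + 3*W (O(W) = 3*(-5 + W) = -15 + 3*W)
S(g) = 75 + 2*g² (S(g) = (g² + g*g) + 75 = (g² + g²) + 75 = 2*g² + 75 = 75 + 2*g²)
-20803 - S(O(-8)) = -20803 - (75 + 2*(-15 + 3*(-8))²) = -20803 - (75 + 2*(-15 - 24)²) = -20803 - (75 + 2*(-39)²) = -20803 - (75 + 2*1521) = -20803 - (75 + 3042) = -20803 - 1*3117 = -20803 - 3117 = -23920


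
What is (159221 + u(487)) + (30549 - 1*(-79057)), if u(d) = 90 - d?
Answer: 268430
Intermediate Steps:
(159221 + u(487)) + (30549 - 1*(-79057)) = (159221 + (90 - 1*487)) + (30549 - 1*(-79057)) = (159221 + (90 - 487)) + (30549 + 79057) = (159221 - 397) + 109606 = 158824 + 109606 = 268430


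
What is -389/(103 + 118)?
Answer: -389/221 ≈ -1.7602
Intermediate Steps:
-389/(103 + 118) = -389/221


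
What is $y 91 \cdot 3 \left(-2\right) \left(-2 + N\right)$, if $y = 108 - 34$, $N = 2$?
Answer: $0$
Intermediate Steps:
$y = 74$
$y 91 \cdot 3 \left(-2\right) \left(-2 + N\right) = 74 \cdot 91 \cdot 3 \left(-2\right) \left(-2 + 2\right) = 6734 \left(\left(-6\right) 0\right) = 6734 \cdot 0 = 0$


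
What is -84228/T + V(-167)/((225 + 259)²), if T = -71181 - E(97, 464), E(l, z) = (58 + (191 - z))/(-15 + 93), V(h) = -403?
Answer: 1536773903795/1300566589168 ≈ 1.1816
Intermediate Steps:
E(l, z) = 83/26 - z/78 (E(l, z) = (249 - z)/78 = (249 - z)*(1/78) = 83/26 - z/78)
T = -5551903/78 (T = -71181 - (83/26 - 1/78*464) = -71181 - (83/26 - 232/39) = -71181 - 1*(-215/78) = -71181 + 215/78 = -5551903/78 ≈ -71178.)
-84228/T + V(-167)/((225 + 259)²) = -84228/(-5551903/78) - 403/(225 + 259)² = -84228*(-78/5551903) - 403/(484²) = 6569784/5551903 - 403/234256 = 1536773903795/1300566589168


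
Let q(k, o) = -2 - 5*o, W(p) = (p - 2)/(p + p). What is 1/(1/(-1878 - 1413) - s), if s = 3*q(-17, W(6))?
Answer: 3291/36200 ≈ 0.090912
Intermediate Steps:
W(p) = (-2 + p)/(2*p) (W(p) = (-2 + p)/((2*p)) = (-2 + p)*(1/(2*p)) = (-2 + p)/(2*p))
s = -11 (s = 3*(-2 - 5*(-2 + 6)/(2*6)) = 3*(-2 - 5*4/(2*6)) = 3*(-2 - 5*⅓) = 3*(-2 - 5/3) = 3*(-11/3) = -11)
1/(1/(-1878 - 1413) - s) = 1/(1/(-1878 - 1413) - 1*(-11)) = 1/(1/(-3291) + 11) = 1/(-1/3291 + 11) = 1/(36200/3291) = 3291/36200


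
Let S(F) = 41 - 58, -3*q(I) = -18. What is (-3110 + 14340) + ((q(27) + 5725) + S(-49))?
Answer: 16944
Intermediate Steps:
q(I) = 6 (q(I) = -1/3*(-18) = 6)
S(F) = -17
(-3110 + 14340) + ((q(27) + 5725) + S(-49)) = (-3110 + 14340) + ((6 + 5725) - 17) = 11230 + (5731 - 17) = 11230 + 5714 = 16944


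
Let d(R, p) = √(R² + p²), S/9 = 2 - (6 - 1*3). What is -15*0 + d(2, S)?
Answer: √85 ≈ 9.2195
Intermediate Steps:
S = -9 (S = 9*(2 - (6 - 1*3)) = 9*(2 - (6 - 3)) = 9*(2 - 1*3) = 9*(2 - 3) = 9*(-1) = -9)
-15*0 + d(2, S) = -15*0 + √(2² + (-9)²) = 0 + √(4 + 81) = 0 + √85 = √85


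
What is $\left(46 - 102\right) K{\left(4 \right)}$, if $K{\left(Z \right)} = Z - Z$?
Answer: $0$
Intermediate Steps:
$K{\left(Z \right)} = 0$
$\left(46 - 102\right) K{\left(4 \right)} = \left(46 - 102\right) 0 = \left(-56\right) 0 = 0$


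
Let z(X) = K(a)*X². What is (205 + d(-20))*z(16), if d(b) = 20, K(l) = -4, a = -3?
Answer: -230400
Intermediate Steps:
z(X) = -4*X²
(205 + d(-20))*z(16) = (205 + 20)*(-4*16²) = 225*(-4*256) = 225*(-1024) = -230400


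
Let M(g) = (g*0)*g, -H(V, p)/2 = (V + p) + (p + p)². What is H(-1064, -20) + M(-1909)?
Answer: -1032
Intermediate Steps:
H(V, p) = -8*p² - 2*V - 2*p (H(V, p) = -2*((V + p) + (p + p)²) = -2*((V + p) + (2*p)²) = -2*((V + p) + 4*p²) = -2*(V + p + 4*p²) = -8*p² - 2*V - 2*p)
M(g) = 0 (M(g) = 0*g = 0)
H(-1064, -20) + M(-1909) = (-8*(-20)² - 2*(-1064) - 2*(-20)) + 0 = (-8*400 + 2128 + 40) + 0 = (-3200 + 2128 + 40) + 0 = -1032 + 0 = -1032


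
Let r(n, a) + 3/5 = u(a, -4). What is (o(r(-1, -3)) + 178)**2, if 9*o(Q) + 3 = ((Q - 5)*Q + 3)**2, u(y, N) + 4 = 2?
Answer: 1750688874496/31640625 ≈ 55330.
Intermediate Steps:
u(y, N) = -2 (u(y, N) = -4 + 2 = -2)
r(n, a) = -13/5 (r(n, a) = -3/5 - 2 = -13/5)
o(Q) = -1/3 + (3 + Q*(-5 + Q))**2/9 (o(Q) = -1/3 + ((Q - 5)*Q + 3)**2/9 = -1/3 + ((-5 + Q)*Q + 3)**2/9 = -1/3 + (Q*(-5 + Q) + 3)**2/9 = -1/3 + (3 + Q*(-5 + Q))**2/9)
(o(r(-1, -3)) + 178)**2 = ((-1/3 + (3 + (-13/5)**2 - 5*(-13/5))**2/9) + 178)**2 = ((-1/3 + (3 + 169/25 + 13)**2/9) + 178)**2 = ((-1/3 + (569/25)**2/9) + 178)**2 = ((-1/3 + (1/9)*(323761/625)) + 178)**2 = ((-1/3 + 323761/5625) + 178)**2 = (321886/5625 + 178)**2 = (1323136/5625)**2 = 1750688874496/31640625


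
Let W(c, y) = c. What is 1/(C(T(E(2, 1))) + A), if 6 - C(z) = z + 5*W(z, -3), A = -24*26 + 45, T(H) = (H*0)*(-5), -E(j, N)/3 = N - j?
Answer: -1/573 ≈ -0.0017452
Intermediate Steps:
E(j, N) = -3*N + 3*j (E(j, N) = -3*(N - j) = -3*N + 3*j)
T(H) = 0 (T(H) = 0*(-5) = 0)
A = -579 (A = -624 + 45 = -579)
C(z) = 6 - 6*z (C(z) = 6 - (z + 5*z) = 6 - 6*z)
1/(C(T(E(2, 1))) + A) = 1/((6 - 6*0) - 579) = 1/((6 + 0) - 579) = 1/(6 - 579) = 1/(-573) = -1/573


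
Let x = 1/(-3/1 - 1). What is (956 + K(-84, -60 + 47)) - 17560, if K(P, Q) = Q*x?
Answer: -66403/4 ≈ -16601.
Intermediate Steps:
x = -1/4 (x = 1/(-3*1 - 1) = 1/(-3 - 1) = 1/(-4) = -1/4 ≈ -0.25000)
K(P, Q) = -Q/4 (K(P, Q) = Q*(-1/4) = -Q/4)
(956 + K(-84, -60 + 47)) - 17560 = (956 - (-60 + 47)/4) - 17560 = (956 - 1/4*(-13)) - 17560 = (956 + 13/4) - 17560 = 3837/4 - 17560 = -66403/4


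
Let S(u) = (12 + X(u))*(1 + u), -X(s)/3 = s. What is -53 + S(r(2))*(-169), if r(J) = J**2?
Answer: -53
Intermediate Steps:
X(s) = -3*s
S(u) = (1 + u)*(12 - 3*u) (S(u) = (12 - 3*u)*(1 + u) = (1 + u)*(12 - 3*u))
-53 + S(r(2))*(-169) = -53 + (12 - 3*(2**2)**2 + 9*2**2)*(-169) = -53 + (12 - 3*4**2 + 9*4)*(-169) = -53 + (12 - 3*16 + 36)*(-169) = -53 + (12 - 48 + 36)*(-169) = -53 + 0*(-169) = -53 + 0 = -53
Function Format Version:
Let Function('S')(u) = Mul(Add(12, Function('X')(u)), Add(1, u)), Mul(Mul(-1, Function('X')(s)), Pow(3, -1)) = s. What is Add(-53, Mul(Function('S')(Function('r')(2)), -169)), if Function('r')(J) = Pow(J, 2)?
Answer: -53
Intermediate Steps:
Function('X')(s) = Mul(-3, s)
Function('S')(u) = Mul(Add(1, u), Add(12, Mul(-3, u))) (Function('S')(u) = Mul(Add(12, Mul(-3, u)), Add(1, u)) = Mul(Add(1, u), Add(12, Mul(-3, u))))
Add(-53, Mul(Function('S')(Function('r')(2)), -169)) = Add(-53, Mul(Add(12, Mul(-3, Pow(Pow(2, 2), 2)), Mul(9, Pow(2, 2))), -169)) = Add(-53, Mul(Add(12, Mul(-3, Pow(4, 2)), Mul(9, 4)), -169)) = Add(-53, Mul(Add(12, Mul(-3, 16), 36), -169)) = Add(-53, Mul(Add(12, -48, 36), -169)) = Add(-53, Mul(0, -169)) = Add(-53, 0) = -53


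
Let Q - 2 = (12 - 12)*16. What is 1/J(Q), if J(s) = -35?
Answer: -1/35 ≈ -0.028571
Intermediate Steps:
Q = 2 (Q = 2 + (12 - 12)*16 = 2 + 0*16 = 2 + 0 = 2)
1/J(Q) = 1/(-35) = -1/35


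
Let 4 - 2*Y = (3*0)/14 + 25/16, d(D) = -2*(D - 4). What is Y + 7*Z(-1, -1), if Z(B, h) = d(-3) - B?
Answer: 3399/32 ≈ 106.22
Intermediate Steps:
d(D) = 8 - 2*D (d(D) = -2*(-4 + D) = 8 - 2*D)
Z(B, h) = 14 - B (Z(B, h) = (8 - 2*(-3)) - B = (8 + 6) - B = 14 - B)
Y = 39/32 (Y = 2 - ((3*0)/14 + 25/16)/2 = 2 - (0*(1/14) + 25*(1/16))/2 = 2 - (0 + 25/16)/2 = 2 - 1/2*25/16 = 2 - 25/32 = 39/32 ≈ 1.2188)
Y + 7*Z(-1, -1) = 39/32 + 7*(14 - 1*(-1)) = 39/32 + 7*(14 + 1) = 39/32 + 7*15 = 39/32 + 105 = 3399/32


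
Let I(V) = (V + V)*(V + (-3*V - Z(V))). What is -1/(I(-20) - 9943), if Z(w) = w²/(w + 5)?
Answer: 3/37829 ≈ 7.9304e-5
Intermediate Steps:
Z(w) = w²/(5 + w)
I(V) = 2*V*(-2*V - V²/(5 + V)) (I(V) = (V + V)*(V + (-3*V - V²/(5 + V))) = (2*V)*(V + (-3*V - V²/(5 + V))) = (2*V)*(-2*V - V²/(5 + V)) = 2*V*(-2*V - V²/(5 + V)))
-1/(I(-20) - 9943) = -1/((-20)²*(-20 - 6*(-20))/(5 - 20) - 9943) = -1/(400*(-20 + 120)/(-15) - 9943) = -1/(400*(-1/15)*100 - 9943) = -1/(-8000/3 - 9943) = -1/(-37829/3) = -1*(-3/37829) = 3/37829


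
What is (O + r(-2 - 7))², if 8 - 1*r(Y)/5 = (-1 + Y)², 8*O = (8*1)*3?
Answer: 208849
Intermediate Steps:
O = 3 (O = ((8*1)*3)/8 = (8*3)/8 = (⅛)*24 = 3)
r(Y) = 40 - 5*(-1 + Y)²
(O + r(-2 - 7))² = (3 + (40 - 5*(-1 + (-2 - 7))²))² = (3 + (40 - 5*(-1 - 9)²))² = (3 + (40 - 5*(-10)²))² = (3 + (40 - 5*100))² = (3 + (40 - 500))² = (3 - 460)² = (-457)² = 208849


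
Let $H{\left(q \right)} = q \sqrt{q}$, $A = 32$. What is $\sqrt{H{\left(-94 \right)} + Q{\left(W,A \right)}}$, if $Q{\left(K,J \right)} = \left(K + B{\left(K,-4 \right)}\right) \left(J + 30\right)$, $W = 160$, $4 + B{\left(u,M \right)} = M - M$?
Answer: $\sqrt{9672 - 94 i \sqrt{94}} \approx 98.455 - 4.6283 i$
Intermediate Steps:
$B{\left(u,M \right)} = -4$ ($B{\left(u,M \right)} = -4 + \left(M - M\right) = -4 + 0 = -4$)
$Q{\left(K,J \right)} = \left(-4 + K\right) \left(30 + J\right)$ ($Q{\left(K,J \right)} = \left(K - 4\right) \left(J + 30\right) = \left(-4 + K\right) \left(30 + J\right)$)
$H{\left(q \right)} = q^{\frac{3}{2}}$
$\sqrt{H{\left(-94 \right)} + Q{\left(W,A \right)}} = \sqrt{\left(-94\right)^{\frac{3}{2}} + \left(-120 - 128 + 30 \cdot 160 + 32 \cdot 160\right)} = \sqrt{- 94 i \sqrt{94} + \left(-120 - 128 + 4800 + 5120\right)} = \sqrt{- 94 i \sqrt{94} + 9672} = \sqrt{9672 - 94 i \sqrt{94}}$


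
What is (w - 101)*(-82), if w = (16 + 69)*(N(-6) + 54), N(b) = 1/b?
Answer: -1100809/3 ≈ -3.6694e+5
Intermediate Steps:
w = 27455/6 (w = (16 + 69)*(1/(-6) + 54) = 85*(-1/6 + 54) = 85*(323/6) = 27455/6 ≈ 4575.8)
(w - 101)*(-82) = (27455/6 - 101)*(-82) = (26849/6)*(-82) = -1100809/3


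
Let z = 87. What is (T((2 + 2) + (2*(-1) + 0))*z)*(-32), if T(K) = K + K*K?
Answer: -16704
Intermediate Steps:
T(K) = K + K²
(T((2 + 2) + (2*(-1) + 0))*z)*(-32) = ((((2 + 2) + (2*(-1) + 0))*(1 + ((2 + 2) + (2*(-1) + 0))))*87)*(-32) = (((4 + (-2 + 0))*(1 + (4 + (-2 + 0))))*87)*(-32) = (((4 - 2)*(1 + (4 - 2)))*87)*(-32) = ((2*(1 + 2))*87)*(-32) = ((2*3)*87)*(-32) = (6*87)*(-32) = 522*(-32) = -16704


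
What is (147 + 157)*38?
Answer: 11552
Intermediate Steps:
(147 + 157)*38 = 304*38 = 11552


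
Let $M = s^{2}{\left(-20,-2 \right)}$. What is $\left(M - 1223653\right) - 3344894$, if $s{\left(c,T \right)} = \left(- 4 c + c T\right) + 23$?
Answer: $-4548098$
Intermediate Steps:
$s{\left(c,T \right)} = 23 - 4 c + T c$ ($s{\left(c,T \right)} = \left(- 4 c + T c\right) + 23 = 23 - 4 c + T c$)
$M = 20449$ ($M = \left(23 - -80 - -40\right)^{2} = \left(23 + 80 + 40\right)^{2} = 143^{2} = 20449$)
$\left(M - 1223653\right) - 3344894 = \left(20449 - 1223653\right) - 3344894 = -1203204 - 3344894 = -4548098$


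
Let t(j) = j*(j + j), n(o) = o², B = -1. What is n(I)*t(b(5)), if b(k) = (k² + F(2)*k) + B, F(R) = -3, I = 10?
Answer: 16200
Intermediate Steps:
b(k) = -1 + k² - 3*k (b(k) = (k² - 3*k) - 1 = -1 + k² - 3*k)
t(j) = 2*j² (t(j) = j*(2*j) = 2*j²)
n(I)*t(b(5)) = 10²*(2*(-1 + 5² - 3*5)²) = 100*(2*(-1 + 25 - 15)²) = 100*(2*9²) = 100*(2*81) = 100*162 = 16200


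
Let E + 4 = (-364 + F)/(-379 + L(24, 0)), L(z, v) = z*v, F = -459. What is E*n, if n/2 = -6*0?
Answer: 0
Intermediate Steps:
L(z, v) = v*z
E = -693/379 (E = -4 + (-364 - 459)/(-379 + 0*24) = -4 - 823/(-379 + 0) = -4 - 823/(-379) = -4 - 823*(-1/379) = -4 + 823/379 = -693/379 ≈ -1.8285)
n = 0 (n = 2*(-6*0) = 2*0 = 0)
E*n = -693/379*0 = 0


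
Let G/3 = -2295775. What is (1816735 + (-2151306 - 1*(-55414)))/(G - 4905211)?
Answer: 279157/11792536 ≈ 0.023672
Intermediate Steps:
G = -6887325 (G = 3*(-2295775) = -6887325)
(1816735 + (-2151306 - 1*(-55414)))/(G - 4905211) = (1816735 + (-2151306 - 1*(-55414)))/(-6887325 - 4905211) = (1816735 + (-2151306 + 55414))/(-11792536) = (1816735 - 2095892)*(-1/11792536) = -279157*(-1/11792536) = 279157/11792536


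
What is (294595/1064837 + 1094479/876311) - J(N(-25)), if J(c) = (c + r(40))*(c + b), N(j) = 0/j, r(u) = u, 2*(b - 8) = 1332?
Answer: -25155717426662752/933128376307 ≈ -26958.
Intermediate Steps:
b = 674 (b = 8 + (½)*1332 = 8 + 666 = 674)
N(j) = 0
J(c) = (40 + c)*(674 + c) (J(c) = (c + 40)*(c + 674) = (40 + c)*(674 + c))
(294595/1064837 + 1094479/876311) - J(N(-25)) = (294595/1064837 + 1094479/876311) - (26960 + 0² + 714*0) = (294595*(1/1064837) + 1094479*(1/876311)) - (26960 + 0 + 0) = (294595/1064837 + 1094479/876311) - 1*26960 = 1423598573968/933128376307 - 26960 = -25155717426662752/933128376307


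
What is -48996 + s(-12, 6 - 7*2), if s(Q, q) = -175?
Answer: -49171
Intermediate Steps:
-48996 + s(-12, 6 - 7*2) = -48996 - 175 = -49171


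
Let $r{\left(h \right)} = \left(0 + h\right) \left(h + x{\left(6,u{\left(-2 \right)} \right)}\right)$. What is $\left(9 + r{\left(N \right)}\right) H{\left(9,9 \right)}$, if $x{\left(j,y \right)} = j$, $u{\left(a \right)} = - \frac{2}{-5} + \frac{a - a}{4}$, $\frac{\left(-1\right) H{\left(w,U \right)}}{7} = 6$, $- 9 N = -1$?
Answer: $- \frac{10976}{27} \approx -406.52$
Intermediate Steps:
$N = \frac{1}{9}$ ($N = \left(- \frac{1}{9}\right) \left(-1\right) = \frac{1}{9} \approx 0.11111$)
$H{\left(w,U \right)} = -42$ ($H{\left(w,U \right)} = \left(-7\right) 6 = -42$)
$u{\left(a \right)} = \frac{2}{5}$ ($u{\left(a \right)} = \left(-2\right) \left(- \frac{1}{5}\right) + 0 \cdot \frac{1}{4} = \frac{2}{5} + 0 = \frac{2}{5}$)
$r{\left(h \right)} = h \left(6 + h\right)$ ($r{\left(h \right)} = \left(0 + h\right) \left(h + 6\right) = h \left(6 + h\right)$)
$\left(9 + r{\left(N \right)}\right) H{\left(9,9 \right)} = \left(9 + \frac{6 + \frac{1}{9}}{9}\right) \left(-42\right) = \left(9 + \frac{1}{9} \cdot \frac{55}{9}\right) \left(-42\right) = \left(9 + \frac{55}{81}\right) \left(-42\right) = \frac{784}{81} \left(-42\right) = - \frac{10976}{27}$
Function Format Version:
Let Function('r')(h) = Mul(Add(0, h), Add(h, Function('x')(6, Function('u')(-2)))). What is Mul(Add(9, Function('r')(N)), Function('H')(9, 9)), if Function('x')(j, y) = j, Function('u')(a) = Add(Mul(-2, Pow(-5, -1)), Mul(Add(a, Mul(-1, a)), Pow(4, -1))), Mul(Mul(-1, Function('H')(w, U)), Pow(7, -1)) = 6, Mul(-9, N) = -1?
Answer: Rational(-10976, 27) ≈ -406.52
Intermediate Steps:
N = Rational(1, 9) (N = Mul(Rational(-1, 9), -1) = Rational(1, 9) ≈ 0.11111)
Function('H')(w, U) = -42 (Function('H')(w, U) = Mul(-7, 6) = -42)
Function('u')(a) = Rational(2, 5) (Function('u')(a) = Add(Mul(-2, Rational(-1, 5)), Mul(0, Rational(1, 4))) = Add(Rational(2, 5), 0) = Rational(2, 5))
Function('r')(h) = Mul(h, Add(6, h)) (Function('r')(h) = Mul(Add(0, h), Add(h, 6)) = Mul(h, Add(6, h)))
Mul(Add(9, Function('r')(N)), Function('H')(9, 9)) = Mul(Add(9, Mul(Rational(1, 9), Add(6, Rational(1, 9)))), -42) = Mul(Add(9, Mul(Rational(1, 9), Rational(55, 9))), -42) = Mul(Add(9, Rational(55, 81)), -42) = Mul(Rational(784, 81), -42) = Rational(-10976, 27)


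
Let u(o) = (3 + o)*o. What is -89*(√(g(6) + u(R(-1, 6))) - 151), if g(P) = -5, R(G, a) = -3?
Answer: 13439 - 89*I*√5 ≈ 13439.0 - 199.01*I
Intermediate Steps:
u(o) = o*(3 + o)
-89*(√(g(6) + u(R(-1, 6))) - 151) = -89*(√(-5 - 3*(3 - 3)) - 151) = -89*(√(-5 - 3*0) - 151) = -89*(√(-5 + 0) - 151) = -89*(√(-5) - 151) = -89*(I*√5 - 151) = -89*(-151 + I*√5) = 13439 - 89*I*√5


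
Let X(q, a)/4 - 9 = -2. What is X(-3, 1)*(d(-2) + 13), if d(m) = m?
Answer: 308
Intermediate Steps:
X(q, a) = 28 (X(q, a) = 36 + 4*(-2) = 36 - 8 = 28)
X(-3, 1)*(d(-2) + 13) = 28*(-2 + 13) = 28*11 = 308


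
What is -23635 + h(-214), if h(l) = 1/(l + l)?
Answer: -10115781/428 ≈ -23635.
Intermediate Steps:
h(l) = 1/(2*l)
-23635 + h(-214) = -23635 + (½)/(-214) = -23635 + (½)*(-1/214) = -23635 - 1/428 = -10115781/428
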